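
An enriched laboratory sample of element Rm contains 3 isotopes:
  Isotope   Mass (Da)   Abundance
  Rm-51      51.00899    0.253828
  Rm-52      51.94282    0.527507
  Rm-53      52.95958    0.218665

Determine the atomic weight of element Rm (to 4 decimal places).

51.9281 Da

Ar = Σ fᵢ·mᵢ = 0.253828 × 51.00899 + 0.527507 × 51.94282 + 0.218665 × 52.95958
= 12.947510 + 27.400201 + 11.580407 = 51.928118 Da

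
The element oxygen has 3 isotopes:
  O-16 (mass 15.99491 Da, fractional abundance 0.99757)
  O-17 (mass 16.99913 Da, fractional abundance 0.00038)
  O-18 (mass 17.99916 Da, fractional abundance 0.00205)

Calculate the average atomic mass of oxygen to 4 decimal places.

Average mass = Σ (abundance × isotope mass) = 0.99757 × 15.99491 + 0.00038 × 16.99913 + 0.00205 × 17.99916
= 15.956042 + 0.006460 + 0.036898 = 15.999400 Da

15.9994 Da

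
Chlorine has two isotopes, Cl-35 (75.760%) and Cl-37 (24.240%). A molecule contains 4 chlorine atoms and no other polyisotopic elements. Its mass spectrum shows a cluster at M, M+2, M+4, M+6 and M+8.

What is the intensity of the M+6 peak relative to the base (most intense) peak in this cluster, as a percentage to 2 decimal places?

10.24%

(0.75760 + 0.24240)^4 gives M 0.3294, M+2 0.4216, M+4 0.2023, M+6 0.0432, M+8 0.0035; the largest is M+2.
P(M+2) = C(4,1) × 0.75760^3 × 0.24240^1 = 4 × 0.4348304 × 0.2424 = 0.421612 (base)
P(M+6) = C(4,3) × 0.75760^1 × 0.24240^3 = 4 × 0.7576 × 0.01424288 = 0.043162
Relative intensity = 0.043162 / 0.421612 × 100 = 10.24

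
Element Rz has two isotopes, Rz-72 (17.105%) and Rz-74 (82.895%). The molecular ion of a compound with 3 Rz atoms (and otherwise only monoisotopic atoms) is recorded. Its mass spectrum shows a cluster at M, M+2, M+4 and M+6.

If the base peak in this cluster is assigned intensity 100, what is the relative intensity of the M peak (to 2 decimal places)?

Term probabilities: M 0.0050, M+2 0.0728, M+4 0.3526, M+6 0.5696. Base peak = M+6.
P(M+6) = C(3,3) × 0.17105^0 × 0.82895^3 = 1 × 1.0000 × 0.56961971 = 0.569620 (base)
P(M) = C(3,0) × 0.17105^3 × 0.82895^0 = 1 × 0.0050046 × 1.0000 = 0.005005
Relative intensity = 0.005005 / 0.569620 × 100 = 0.88

0.88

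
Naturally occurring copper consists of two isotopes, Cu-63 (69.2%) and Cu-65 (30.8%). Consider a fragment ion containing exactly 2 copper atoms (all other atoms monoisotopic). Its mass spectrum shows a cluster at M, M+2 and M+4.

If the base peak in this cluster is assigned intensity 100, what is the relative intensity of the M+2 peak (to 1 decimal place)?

89.0

(0.692 + 0.308)^2 gives M 0.4789, M+2 0.4263, M+4 0.0949; the largest is M.
P(M) = C(2,0) × 0.692^2 × 0.308^0 = 1 × 0.478864 × 1.0000 = 0.478864 (base)
P(M+2) = C(2,1) × 0.692^1 × 0.308^1 = 2 × 0.6920 × 0.3080 = 0.426272
Relative intensity = 0.426272 / 0.478864 × 100 = 89.0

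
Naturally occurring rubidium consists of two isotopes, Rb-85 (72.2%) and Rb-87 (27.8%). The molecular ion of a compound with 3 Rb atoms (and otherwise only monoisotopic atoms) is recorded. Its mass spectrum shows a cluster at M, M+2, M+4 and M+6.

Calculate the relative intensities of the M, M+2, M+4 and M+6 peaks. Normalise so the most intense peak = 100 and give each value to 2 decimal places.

The 3 Rb atoms are independent, so intensities follow the terms of (0.722 + 0.278)^3.
P(M) = 0.722^3 = 0.376367
P(M+2) = 3 × 0.722^2 × 0.278^1 = 0.434751
P(M+4) = 3 × 0.722^1 × 0.278^2 = 0.167397
P(M+6) = 0.278^3 = 0.021485
The M+2 peak is largest (0.434751); scaling to 100 gives 86.57 : 100.00 : 38.50 : 4.94.

86.57 : 100.00 : 38.50 : 4.94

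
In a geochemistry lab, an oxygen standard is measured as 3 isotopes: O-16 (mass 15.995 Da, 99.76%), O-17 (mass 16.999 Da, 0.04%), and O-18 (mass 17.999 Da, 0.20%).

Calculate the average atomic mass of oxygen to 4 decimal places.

Ar = Σ fᵢ·mᵢ = 0.9976 × 15.995 + 0.0004 × 16.999 + 0.0020 × 17.999
= 15.95661 + 0.00680 + 0.03600 = 15.99941 Da

15.9994 Da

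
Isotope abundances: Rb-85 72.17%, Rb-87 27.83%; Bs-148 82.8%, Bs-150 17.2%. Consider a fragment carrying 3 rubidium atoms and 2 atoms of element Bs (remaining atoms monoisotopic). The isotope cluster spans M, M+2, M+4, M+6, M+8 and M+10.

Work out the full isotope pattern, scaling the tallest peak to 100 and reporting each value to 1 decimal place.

Rubidium pattern (n=3): 0.37589809 : 0.43485841 : 0.16768892 : 0.02155458
Element Bs pattern (n=2): 0.685584 : 0.284832 : 0.029584
Convolve the two distributions (both contribute in 2-u steps):
  M: 0.37589809×0.685584 = 0.257710
  M+2: 0.37589809×0.284832 + 0.43485841×0.685584 = 0.405200
  M+4: 0.37589809×0.029584 + 0.43485841×0.284832 + 0.16768892×0.685584 = 0.249947
  M+6: 0.43485841×0.029584 + 0.16768892×0.284832 + 0.02155458×0.685584 = 0.075405
  M+8: 0.16768892×0.029584 + 0.02155458×0.284832 = 0.011100
  M+10: 0.02155458×0.029584 = 0.000638
Scale to base peak (0.405200) = 100: 63.6 : 100.0 : 61.7 : 18.6 : 2.7 : 0.2

63.6 : 100.0 : 61.7 : 18.6 : 2.7 : 0.2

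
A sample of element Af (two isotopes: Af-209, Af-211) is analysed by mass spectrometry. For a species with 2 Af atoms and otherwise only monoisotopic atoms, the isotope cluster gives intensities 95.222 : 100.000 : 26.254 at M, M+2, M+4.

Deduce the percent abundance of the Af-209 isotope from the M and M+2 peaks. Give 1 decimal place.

65.6%

If p is the fraction of Af that is Af-209, then I(M+2)/I(M) = [C(2,1)·p^1·(1−p)] / p^2 = 2·(1−p)/p = 100.000/95.222 = 1.0502
(1−p)/p = 1.0502/2 = 0.5251  ⇒  p = 1/(1 + 0.5251) = 0.6557
Af-209: 65.6%, Af-211: 34.4%.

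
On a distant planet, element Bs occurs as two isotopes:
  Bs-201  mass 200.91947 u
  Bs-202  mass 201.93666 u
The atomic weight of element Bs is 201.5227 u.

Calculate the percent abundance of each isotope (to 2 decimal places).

Bs-201: 40.70%, Bs-202: 59.30%

Writing the weighted mean with unknown fraction x of Bs-201:
200.91947·x + 201.93666·(1 − x) = 201.5227
(200.91947 − 201.93666)·x = 201.5227 − 201.93666
x = -0.41396 / -1.01719 = 0.40696 → 40.70% Bs-201, 59.30% Bs-202.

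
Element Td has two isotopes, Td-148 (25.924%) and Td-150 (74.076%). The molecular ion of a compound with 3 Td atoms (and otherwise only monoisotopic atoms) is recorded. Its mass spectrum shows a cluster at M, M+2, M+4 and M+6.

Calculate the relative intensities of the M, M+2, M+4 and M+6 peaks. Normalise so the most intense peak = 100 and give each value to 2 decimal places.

Expanding (0.25924 + 0.74076)^3:
P(M) = 0.25924^3 = 0.017422
P(M+2) = 3 × 0.25924^2 × 0.74076^1 = 0.149349
P(M+4) = 3 × 0.25924^1 × 0.74076^2 = 0.426755
P(M+6) = 0.74076^3 = 0.406474
The M+4 peak is largest (0.426755); scaling to 100 gives 4.08 : 35.00 : 100.00 : 95.25.

4.08 : 35.00 : 100.00 : 95.25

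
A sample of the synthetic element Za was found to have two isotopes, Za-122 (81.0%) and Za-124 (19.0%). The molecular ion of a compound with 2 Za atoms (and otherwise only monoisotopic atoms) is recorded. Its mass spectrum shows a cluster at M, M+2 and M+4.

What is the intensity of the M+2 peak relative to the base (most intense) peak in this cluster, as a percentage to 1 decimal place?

Binomial terms of (0.810 + 0.190)^2: M 0.6561, M+2 0.3078, M+4 0.0361 → M is the base peak.
P(M) = C(2,0) × 0.810^2 × 0.190^0 = 1 × 0.6561 × 1.0000 = 0.656100 (base)
P(M+2) = C(2,1) × 0.810^1 × 0.190^1 = 2 × 0.8100 × 0.1900 = 0.307800
Relative intensity = 0.307800 / 0.656100 × 100 = 46.9

46.9%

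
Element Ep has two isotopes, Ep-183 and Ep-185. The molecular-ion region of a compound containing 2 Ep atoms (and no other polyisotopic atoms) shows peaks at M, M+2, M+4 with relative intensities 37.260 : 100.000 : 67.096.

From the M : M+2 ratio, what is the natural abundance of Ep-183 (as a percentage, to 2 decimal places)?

If p is the fraction of Ep that is Ep-183, then I(M+2)/I(M) = [C(2,1)·p^1·(1−p)] / p^2 = 2·(1−p)/p = 100.000/37.260 = 2.6838
(1−p)/p = 2.6838/2 = 1.3419  ⇒  p = 1/(1 + 1.3419) = 0.4270
Ep-183: 42.70%, Ep-185: 57.30%.

42.70%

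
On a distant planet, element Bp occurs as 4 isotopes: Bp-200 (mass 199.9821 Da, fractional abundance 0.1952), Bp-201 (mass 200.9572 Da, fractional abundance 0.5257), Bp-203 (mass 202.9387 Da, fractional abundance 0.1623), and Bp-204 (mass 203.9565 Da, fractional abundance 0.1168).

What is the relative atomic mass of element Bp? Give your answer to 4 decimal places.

Average mass = Σ (abundance × isotope mass) = 0.1952 × 199.9821 + 0.5257 × 200.9572 + 0.1623 × 202.9387 + 0.1168 × 203.9565
= 39.03651 + 105.64320 + 32.93695 + 23.82212 = 201.43878 Da

201.4388 Da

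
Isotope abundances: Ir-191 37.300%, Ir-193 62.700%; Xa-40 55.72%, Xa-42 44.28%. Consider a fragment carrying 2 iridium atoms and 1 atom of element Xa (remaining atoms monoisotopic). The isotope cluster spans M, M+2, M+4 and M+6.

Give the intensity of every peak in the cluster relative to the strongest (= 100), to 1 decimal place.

Iridium pattern (n=2): 0.139129 : 0.467742 : 0.393129
Element Xa pattern (n=1): 0.5572 : 0.4428
Convolve the two distributions (both contribute in 2-u steps):
  M: 0.139129×0.5572 = 0.077523
  M+2: 0.139129×0.4428 + 0.467742×0.5572 = 0.322232
  M+4: 0.467742×0.4428 + 0.393129×0.5572 = 0.426168
  M+6: 0.393129×0.4428 = 0.174078
Scale to base peak (0.426168) = 100: 18.2 : 75.6 : 100.0 : 40.8

18.2 : 75.6 : 100.0 : 40.8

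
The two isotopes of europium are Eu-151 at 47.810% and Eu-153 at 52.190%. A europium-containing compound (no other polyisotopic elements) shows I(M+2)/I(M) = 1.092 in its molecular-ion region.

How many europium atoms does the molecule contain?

For n independent Eu atoms, I(M+2)/I(M) = n · (abundance Eu-153) / (abundance Eu-151) = n · 0.52190/0.47810.
n = 1.092 × 0.47810/0.52190 = 1.00 ≈ 1

1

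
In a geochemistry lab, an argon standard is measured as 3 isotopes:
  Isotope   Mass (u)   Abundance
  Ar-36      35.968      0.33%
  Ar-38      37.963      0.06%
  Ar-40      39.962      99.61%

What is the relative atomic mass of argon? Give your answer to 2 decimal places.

Weight each isotope mass by its fractional abundance: 0.0033 × 35.968 + 0.0006 × 37.963 + 0.9961 × 39.962
= 0.1187 + 0.0228 + 39.8061 = 39.9476 u

39.95 u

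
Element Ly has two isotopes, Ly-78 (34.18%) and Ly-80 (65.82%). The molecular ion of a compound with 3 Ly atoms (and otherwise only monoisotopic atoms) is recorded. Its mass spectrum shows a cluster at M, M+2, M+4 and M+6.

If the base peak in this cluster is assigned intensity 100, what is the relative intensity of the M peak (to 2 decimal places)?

Binomial terms of (0.3418 + 0.6582)^3: M 0.0399, M+2 0.2307, M+4 0.4442, M+6 0.2852 → M+4 is the base peak.
P(M+4) = C(3,2) × 0.3418^1 × 0.6582^2 = 3 × 0.3418 × 0.43322724 = 0.444231 (base)
P(M) = C(3,0) × 0.3418^3 × 0.6582^0 = 1 × 0.03993155 × 1.0000 = 0.039932
Relative intensity = 0.039932 / 0.444231 × 100 = 8.99

8.99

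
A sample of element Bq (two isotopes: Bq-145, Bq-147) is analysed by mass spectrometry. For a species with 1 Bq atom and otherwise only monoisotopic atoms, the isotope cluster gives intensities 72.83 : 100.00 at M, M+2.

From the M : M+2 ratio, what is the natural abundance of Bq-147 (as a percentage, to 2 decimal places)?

If p is the fraction of Bq that is Bq-145, then I(M+2)/I(M) = [C(1,1)·p^0·(1−p)] / p^1 = 1·(1−p)/p = 100.00/72.83 = 1.3731
(1−p)/p = 1.3731/1 = 1.3731  ⇒  p = 1/(1 + 1.3731) = 0.4214
Bq-145: 42.14%, Bq-147: 57.86%.

57.86%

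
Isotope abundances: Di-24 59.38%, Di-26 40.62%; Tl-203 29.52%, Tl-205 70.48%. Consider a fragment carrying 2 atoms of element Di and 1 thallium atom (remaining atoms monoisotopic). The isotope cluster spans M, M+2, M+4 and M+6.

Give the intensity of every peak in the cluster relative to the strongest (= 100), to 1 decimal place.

Element Di pattern (n=2): 0.35259844 : 0.48240312 : 0.16499844
Thallium pattern (n=1): 0.2952 : 0.7048
Convolve the two distributions (both contribute in 2-u steps):
  M: 0.35259844×0.2952 = 0.104087
  M+2: 0.35259844×0.7048 + 0.48240312×0.2952 = 0.390917
  M+4: 0.48240312×0.7048 + 0.16499844×0.2952 = 0.388705
  M+6: 0.16499844×0.7048 = 0.116291
Scale to base peak (0.390917) = 100: 26.6 : 100.0 : 99.4 : 29.7

26.6 : 100.0 : 99.4 : 29.7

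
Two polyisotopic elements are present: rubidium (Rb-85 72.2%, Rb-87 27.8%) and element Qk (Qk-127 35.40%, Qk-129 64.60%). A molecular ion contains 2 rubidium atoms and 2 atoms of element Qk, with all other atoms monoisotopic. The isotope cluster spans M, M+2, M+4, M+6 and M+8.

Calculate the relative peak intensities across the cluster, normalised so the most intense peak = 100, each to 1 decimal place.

15.9 : 70.3 : 100.0 : 49.4 : 7.9

Rubidium pattern (n=2): 0.521284 : 0.401432 : 0.077284
Element Qk pattern (n=2): 0.125316 : 0.457368 : 0.417316
Convolve the two distributions (both contribute in 2-u steps):
  M: 0.521284×0.125316 = 0.065325
  M+2: 0.521284×0.457368 + 0.401432×0.125316 = 0.288724
  M+4: 0.521284×0.417316 + 0.401432×0.457368 + 0.077284×0.125316 = 0.410827
  M+6: 0.401432×0.417316 + 0.077284×0.457368 = 0.202871
  M+8: 0.077284×0.417316 = 0.032252
Scale to base peak (0.410827) = 100: 15.9 : 70.3 : 100.0 : 49.4 : 7.9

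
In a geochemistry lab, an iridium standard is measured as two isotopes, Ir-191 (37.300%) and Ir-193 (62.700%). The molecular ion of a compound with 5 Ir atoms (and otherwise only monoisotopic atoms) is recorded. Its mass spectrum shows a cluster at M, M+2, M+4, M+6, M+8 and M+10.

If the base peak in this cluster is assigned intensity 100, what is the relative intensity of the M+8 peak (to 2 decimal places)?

84.05

Term probabilities: M 0.0072, M+2 0.0607, M+4 0.2040, M+6 0.3429, M+8 0.2882, M+10 0.0969. Base peak = M+6.
P(M+6) = C(5,3) × 0.37300^2 × 0.62700^3 = 10 × 0.139129 × 0.24649188 = 0.342942 (base)
P(M+8) = C(5,4) × 0.37300^1 × 0.62700^4 = 5 × 0.3730 × 0.15455041 = 0.288237
Relative intensity = 0.288237 / 0.342942 × 100 = 84.05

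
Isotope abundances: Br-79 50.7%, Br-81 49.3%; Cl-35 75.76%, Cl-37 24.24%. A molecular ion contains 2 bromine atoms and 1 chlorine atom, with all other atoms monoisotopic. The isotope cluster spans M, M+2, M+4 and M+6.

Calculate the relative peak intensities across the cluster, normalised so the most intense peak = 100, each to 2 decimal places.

Bromine pattern (n=2): 0.257049 : 0.499902 : 0.243049
Chlorine pattern (n=1): 0.7576 : 0.2424
Convolve the two distributions (both contribute in 2-u steps):
  M: 0.257049×0.7576 = 0.194740
  M+2: 0.257049×0.2424 + 0.499902×0.7576 = 0.441034
  M+4: 0.499902×0.2424 + 0.243049×0.7576 = 0.305310
  M+6: 0.243049×0.2424 = 0.058915
Scale to base peak (0.441034) = 100: 44.16 : 100.00 : 69.23 : 13.36

44.16 : 100.00 : 69.23 : 13.36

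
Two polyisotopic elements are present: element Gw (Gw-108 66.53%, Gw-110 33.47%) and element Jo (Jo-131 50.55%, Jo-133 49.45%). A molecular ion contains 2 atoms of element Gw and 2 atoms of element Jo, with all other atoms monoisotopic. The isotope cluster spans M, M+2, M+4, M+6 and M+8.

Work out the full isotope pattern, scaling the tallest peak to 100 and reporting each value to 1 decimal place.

31.5 : 93.2 : 100.0 : 45.9 : 7.6

Element Gw pattern (n=2): 0.44262409 : 0.44535182 : 0.11202409
Element Jo pattern (n=2): 0.25553025 : 0.4999395 : 0.24453025
Convolve the two distributions (both contribute in 2-u steps):
  M: 0.44262409×0.25553025 = 0.113104
  M+2: 0.44262409×0.4999395 + 0.44535182×0.25553025 = 0.335086
  M+4: 0.44262409×0.24453025 + 0.44535182×0.4999395 + 0.11202409×0.25553025 = 0.359509
  M+6: 0.44535182×0.24453025 + 0.11202409×0.4999395 = 0.164907
  M+8: 0.11202409×0.24453025 = 0.027393
Scale to base peak (0.359509) = 100: 31.5 : 93.2 : 100.0 : 45.9 : 7.6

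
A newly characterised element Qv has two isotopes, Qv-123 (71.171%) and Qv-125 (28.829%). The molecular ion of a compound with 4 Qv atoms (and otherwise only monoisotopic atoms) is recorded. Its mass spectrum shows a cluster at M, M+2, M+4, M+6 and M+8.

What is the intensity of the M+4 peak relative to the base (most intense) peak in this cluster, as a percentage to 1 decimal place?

(0.71171 + 0.28829)^4 gives M 0.2566, M+2 0.4157, M+4 0.2526, M+6 0.0682, M+8 0.0069; the largest is M+2.
P(M+2) = C(4,1) × 0.71171^3 × 0.28829^1 = 4 × 0.36050327 × 0.28829 = 0.415718 (base)
P(M+4) = C(4,2) × 0.71171^2 × 0.28829^2 = 6 × 0.50653112 × 0.08311112 = 0.252590
Relative intensity = 0.252590 / 0.415718 × 100 = 60.8

60.8%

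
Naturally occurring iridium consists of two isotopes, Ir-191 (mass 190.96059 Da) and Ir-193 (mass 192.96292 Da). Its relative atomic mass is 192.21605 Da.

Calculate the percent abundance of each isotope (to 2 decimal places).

Writing the weighted mean with unknown fraction x of Ir-191:
190.96059·x + 192.96292·(1 − x) = 192.21605
(190.96059 − 192.96292)·x = 192.21605 − 192.96292
x = -0.74687 / -2.00233 = 0.37300 → 37.30% Ir-191, 62.70% Ir-193.

Ir-191: 37.30%, Ir-193: 62.70%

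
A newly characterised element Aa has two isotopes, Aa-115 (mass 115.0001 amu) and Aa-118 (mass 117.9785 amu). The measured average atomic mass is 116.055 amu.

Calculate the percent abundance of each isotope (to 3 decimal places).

Writing the weighted mean with unknown fraction x of Aa-115:
115.0001·x + 117.9785·(1 − x) = 116.055
(115.0001 − 117.9785)·x = 116.055 − 117.9785
x = -1.9235 / -2.9784 = 0.64582 → 64.582% Aa-115, 35.418% Aa-118.

Aa-115: 64.582%, Aa-118: 35.418%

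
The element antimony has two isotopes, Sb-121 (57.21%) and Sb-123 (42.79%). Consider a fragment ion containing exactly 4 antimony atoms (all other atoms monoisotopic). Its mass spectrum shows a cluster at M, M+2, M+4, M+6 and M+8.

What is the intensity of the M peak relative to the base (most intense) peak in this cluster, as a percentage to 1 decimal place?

29.8%

Binomial terms of (0.5721 + 0.4279)^4: M 0.1071, M+2 0.3205, M+4 0.3596, M+6 0.1793, M+8 0.0335 → M+4 is the base peak.
P(M+4) = C(4,2) × 0.5721^2 × 0.4279^2 = 6 × 0.32729841 × 0.18309841 = 0.359567 (base)
P(M) = C(4,0) × 0.5721^4 × 0.4279^0 = 1 × 0.10712425 × 1.0000 = 0.107124
Relative intensity = 0.107124 / 0.359567 × 100 = 29.8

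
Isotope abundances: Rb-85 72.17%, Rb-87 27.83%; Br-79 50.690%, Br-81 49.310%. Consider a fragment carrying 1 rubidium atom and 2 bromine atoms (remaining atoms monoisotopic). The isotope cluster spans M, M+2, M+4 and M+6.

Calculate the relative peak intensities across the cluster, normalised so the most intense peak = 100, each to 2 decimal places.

Rubidium pattern (n=1): 0.7217 : 0.2783
Bromine pattern (n=2): 0.25694761 : 0.49990478 : 0.24314761
Convolve the two distributions (both contribute in 2-u steps):
  M: 0.7217×0.25694761 = 0.185439
  M+2: 0.7217×0.49990478 + 0.2783×0.25694761 = 0.432290
  M+4: 0.7217×0.24314761 + 0.2783×0.49990478 = 0.314603
  M+6: 0.2783×0.24314761 = 0.067668
Scale to base peak (0.432290) = 100: 42.90 : 100.00 : 72.78 : 15.65

42.90 : 100.00 : 72.78 : 15.65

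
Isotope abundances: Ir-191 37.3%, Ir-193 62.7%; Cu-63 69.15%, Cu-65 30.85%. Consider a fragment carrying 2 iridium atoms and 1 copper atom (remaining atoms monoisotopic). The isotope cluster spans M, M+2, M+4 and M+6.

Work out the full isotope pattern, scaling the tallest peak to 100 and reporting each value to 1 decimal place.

23.1 : 88.0 : 100.0 : 29.1

Iridium pattern (n=2): 0.139129 : 0.467742 : 0.393129
Copper pattern (n=1): 0.6915 : 0.3085
Convolve the two distributions (both contribute in 2-u steps):
  M: 0.139129×0.6915 = 0.096208
  M+2: 0.139129×0.3085 + 0.467742×0.6915 = 0.366365
  M+4: 0.467742×0.3085 + 0.393129×0.6915 = 0.416147
  M+6: 0.393129×0.3085 = 0.121280
Scale to base peak (0.416147) = 100: 23.1 : 88.0 : 100.0 : 29.1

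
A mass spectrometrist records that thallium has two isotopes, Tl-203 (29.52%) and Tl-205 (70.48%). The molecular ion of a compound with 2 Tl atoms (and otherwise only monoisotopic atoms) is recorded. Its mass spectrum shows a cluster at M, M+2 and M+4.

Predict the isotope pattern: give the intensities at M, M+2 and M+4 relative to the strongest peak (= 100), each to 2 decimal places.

17.54 : 83.77 : 100.00

Expanding (0.2952 + 0.7048)^2:
P(M) = 0.2952^2 = 0.087143
P(M+2) = 2 × 0.2952^1 × 0.7048^1 = 0.416114
P(M+4) = 0.7048^2 = 0.496743
The M+4 peak is largest (0.496743); scaling to 100 gives 17.54 : 83.77 : 100.00.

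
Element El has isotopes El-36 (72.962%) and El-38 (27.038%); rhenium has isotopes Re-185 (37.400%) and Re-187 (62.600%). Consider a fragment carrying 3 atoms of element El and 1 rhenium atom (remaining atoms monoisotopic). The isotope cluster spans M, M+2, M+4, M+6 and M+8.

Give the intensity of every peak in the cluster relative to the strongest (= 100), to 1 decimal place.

35.9 : 100.0 : 81.6 : 26.6 : 3.1

Element El pattern (n=3): 0.38840981 : 0.4318066 : 0.16001736 : 0.01976622
Rhenium pattern (n=1): 0.3740 : 0.6260
Convolve the two distributions (both contribute in 2-u steps):
  M: 0.38840981×0.3740 = 0.145265
  M+2: 0.38840981×0.6260 + 0.4318066×0.3740 = 0.404640
  M+4: 0.4318066×0.6260 + 0.16001736×0.3740 = 0.330157
  M+6: 0.16001736×0.6260 + 0.01976622×0.3740 = 0.107563
  M+8: 0.01976622×0.6260 = 0.012374
Scale to base peak (0.404640) = 100: 35.9 : 100.0 : 81.6 : 26.6 : 3.1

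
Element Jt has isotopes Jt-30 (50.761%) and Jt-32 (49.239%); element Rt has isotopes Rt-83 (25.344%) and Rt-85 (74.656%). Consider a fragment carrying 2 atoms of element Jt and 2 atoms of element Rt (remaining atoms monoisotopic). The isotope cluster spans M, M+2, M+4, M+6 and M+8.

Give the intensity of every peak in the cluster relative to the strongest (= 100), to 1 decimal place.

Element Jt pattern (n=2): 0.25766791 : 0.49988418 : 0.24244791
Element Rt pattern (n=2): 0.06423183 : 0.37841633 : 0.55735183
Convolve the two distributions (both contribute in 2-u steps):
  M: 0.25766791×0.06423183 = 0.016550
  M+2: 0.25766791×0.37841633 + 0.49988418×0.06423183 = 0.129614
  M+4: 0.25766791×0.55735183 + 0.49988418×0.37841633 + 0.24244791×0.06423183 = 0.348349
  M+6: 0.49988418×0.55735183 + 0.24244791×0.37841633 = 0.370358
  M+8: 0.24244791×0.55735183 = 0.135129
Scale to base peak (0.370358) = 100: 4.5 : 35.0 : 94.1 : 100.0 : 36.5

4.5 : 35.0 : 94.1 : 100.0 : 36.5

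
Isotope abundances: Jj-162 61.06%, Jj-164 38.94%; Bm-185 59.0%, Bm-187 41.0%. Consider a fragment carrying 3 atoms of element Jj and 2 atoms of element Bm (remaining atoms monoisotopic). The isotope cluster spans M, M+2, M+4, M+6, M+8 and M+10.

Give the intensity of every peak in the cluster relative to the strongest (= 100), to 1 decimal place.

Element Jj pattern (n=3): 0.22765144 : 0.43554276 : 0.27776016 : 0.05904564
Element Bm pattern (n=2): 0.3481 : 0.4838 : 0.1681
Convolve the two distributions (both contribute in 2-u steps):
  M: 0.22765144×0.3481 = 0.079245
  M+2: 0.22765144×0.4838 + 0.43554276×0.3481 = 0.261750
  M+4: 0.22765144×0.1681 + 0.43554276×0.4838 + 0.27776016×0.3481 = 0.345672
  M+6: 0.43554276×0.1681 + 0.27776016×0.4838 + 0.05904564×0.3481 = 0.228149
  M+8: 0.27776016×0.1681 + 0.05904564×0.4838 = 0.075258
  M+10: 0.05904564×0.1681 = 0.009926
Scale to base peak (0.345672) = 100: 22.9 : 75.7 : 100.0 : 66.0 : 21.8 : 2.9

22.9 : 75.7 : 100.0 : 66.0 : 21.8 : 2.9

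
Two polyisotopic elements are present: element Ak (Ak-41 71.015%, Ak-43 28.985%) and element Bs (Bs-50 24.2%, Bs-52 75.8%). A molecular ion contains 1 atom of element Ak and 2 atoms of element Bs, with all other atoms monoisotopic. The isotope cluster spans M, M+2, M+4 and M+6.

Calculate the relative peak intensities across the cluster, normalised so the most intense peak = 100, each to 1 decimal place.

Element Ak pattern (n=1): 0.71015 : 0.28985
Element Bs pattern (n=2): 0.058564 : 0.366872 : 0.574564
Convolve the two distributions (both contribute in 2-u steps):
  M: 0.71015×0.058564 = 0.041589
  M+2: 0.71015×0.366872 + 0.28985×0.058564 = 0.277509
  M+4: 0.71015×0.574564 + 0.28985×0.366872 = 0.514364
  M+6: 0.28985×0.574564 = 0.166537
Scale to base peak (0.514364) = 100: 8.1 : 54.0 : 100.0 : 32.4

8.1 : 54.0 : 100.0 : 32.4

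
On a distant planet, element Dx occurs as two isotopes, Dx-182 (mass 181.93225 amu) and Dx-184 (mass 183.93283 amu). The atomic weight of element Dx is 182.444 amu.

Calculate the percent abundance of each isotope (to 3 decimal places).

Dx-182: 74.420%, Dx-184: 25.580%

Writing the weighted mean with unknown fraction x of Dx-182:
181.93225·x + 183.93283·(1 − x) = 182.444
(181.93225 − 183.93283)·x = 182.444 − 183.93283
x = -1.48883 / -2.00058 = 0.74420 → 74.420% Dx-182, 25.580% Dx-184.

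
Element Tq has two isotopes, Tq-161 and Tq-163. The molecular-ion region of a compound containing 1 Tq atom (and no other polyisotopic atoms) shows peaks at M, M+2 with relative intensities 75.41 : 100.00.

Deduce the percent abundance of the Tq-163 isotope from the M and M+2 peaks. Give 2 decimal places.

Let p = fractional abundance of Tq-161. I(M+2)/I(M) = [C(1,1)·p^0·(1−p)] / p^1 = 1·(1−p)/p = 100.00/75.41 = 1.3261
(1−p)/p = 1.3261/1 = 1.3261  ⇒  p = 1/(1 + 1.3261) = 0.4299
Tq-161: 42.99%, Tq-163: 57.01%.

57.01%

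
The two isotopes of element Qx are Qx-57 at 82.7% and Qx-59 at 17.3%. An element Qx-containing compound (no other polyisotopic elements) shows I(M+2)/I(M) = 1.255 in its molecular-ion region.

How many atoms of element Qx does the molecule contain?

With n Qx atoms, P(M+2)/P(M) = C(n,1)·p^(n−1)q / p^n = n·q/p = n · 0.173/0.827.
n = 1.255 × 0.827/0.173 = 6.00 ≈ 6

6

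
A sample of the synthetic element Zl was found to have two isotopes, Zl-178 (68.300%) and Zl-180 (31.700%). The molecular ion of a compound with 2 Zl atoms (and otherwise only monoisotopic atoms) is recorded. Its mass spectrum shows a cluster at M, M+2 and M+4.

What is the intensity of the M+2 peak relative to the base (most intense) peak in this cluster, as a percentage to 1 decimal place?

92.8%

(0.68300 + 0.31700)^2 gives M 0.4665, M+2 0.4330, M+4 0.1005; the largest is M.
P(M) = C(2,0) × 0.68300^2 × 0.31700^0 = 1 × 0.466489 × 1.0000 = 0.466489 (base)
P(M+2) = C(2,1) × 0.68300^1 × 0.31700^1 = 2 × 0.6830 × 0.3170 = 0.433022
Relative intensity = 0.433022 / 0.466489 × 100 = 92.8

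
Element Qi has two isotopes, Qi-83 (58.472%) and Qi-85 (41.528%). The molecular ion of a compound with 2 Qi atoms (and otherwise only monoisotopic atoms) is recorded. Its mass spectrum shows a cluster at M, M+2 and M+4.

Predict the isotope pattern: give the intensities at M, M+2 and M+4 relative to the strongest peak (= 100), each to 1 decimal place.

Each Qi atom is independently Qi-83 (p = 0.58472) or Qi-85 (q = 0.41528); the cluster is the binomial expansion (p + q)^2.
P(M) = 0.58472^2 = 0.341897
P(M+2) = 2 × 0.58472^1 × 0.41528^1 = 0.485645
P(M+4) = 0.41528^2 = 0.172457
The M+2 peak is largest (0.485645); scaling to 100 gives 70.4 : 100.0 : 35.5.

70.4 : 100.0 : 35.5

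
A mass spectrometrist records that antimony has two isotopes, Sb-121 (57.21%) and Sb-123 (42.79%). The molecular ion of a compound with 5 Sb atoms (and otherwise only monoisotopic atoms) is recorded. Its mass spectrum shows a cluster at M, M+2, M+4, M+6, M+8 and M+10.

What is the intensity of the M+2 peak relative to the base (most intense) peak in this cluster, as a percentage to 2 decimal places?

66.85%

(0.5721 + 0.4279)^5 gives M 0.0613, M+2 0.2292, M+4 0.3428, M+6 0.2564, M+8 0.0959, M+10 0.0143; the largest is M+4.
P(M+4) = C(5,2) × 0.5721^3 × 0.4279^2 = 10 × 0.18724742 × 0.18309841 = 0.342847 (base)
P(M+2) = C(5,1) × 0.5721^4 × 0.4279^1 = 5 × 0.10712425 × 0.4279 = 0.229192
Relative intensity = 0.229192 / 0.342847 × 100 = 66.85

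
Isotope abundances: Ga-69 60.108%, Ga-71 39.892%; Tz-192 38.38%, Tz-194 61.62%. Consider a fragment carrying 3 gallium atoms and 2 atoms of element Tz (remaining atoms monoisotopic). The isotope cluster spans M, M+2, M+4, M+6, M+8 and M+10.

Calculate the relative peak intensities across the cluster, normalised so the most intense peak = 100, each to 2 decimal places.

Gallium pattern (n=3): 0.2171685 : 0.432386 : 0.2869625 : 0.063483
Element Tz pattern (n=2): 0.14730244 : 0.47299512 : 0.37970244
Convolve the two distributions (both contribute in 2-u steps):
  M: 0.2171685×0.14730244 = 0.031989
  M+2: 0.2171685×0.47299512 + 0.432386×0.14730244 = 0.166411
  M+4: 0.2171685×0.37970244 + 0.432386×0.47299512 + 0.2869625×0.14730244 = 0.329246
  M+6: 0.432386×0.37970244 + 0.2869625×0.47299512 + 0.063483×0.14730244 = 0.309261
  M+8: 0.2869625×0.37970244 + 0.063483×0.47299512 = 0.138988
  M+10: 0.063483×0.37970244 = 0.024105
Scale to base peak (0.329246) = 100: 9.72 : 50.54 : 100.00 : 93.93 : 42.21 : 7.32

9.72 : 50.54 : 100.00 : 93.93 : 42.21 : 7.32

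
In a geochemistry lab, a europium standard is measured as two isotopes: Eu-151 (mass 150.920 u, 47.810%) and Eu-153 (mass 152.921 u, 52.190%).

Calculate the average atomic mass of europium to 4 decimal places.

Average mass = Σ (abundance × isotope mass) = 0.47810 × 150.920 + 0.52190 × 152.921
= 72.15485 + 79.80947 = 151.96432 u

151.9643 u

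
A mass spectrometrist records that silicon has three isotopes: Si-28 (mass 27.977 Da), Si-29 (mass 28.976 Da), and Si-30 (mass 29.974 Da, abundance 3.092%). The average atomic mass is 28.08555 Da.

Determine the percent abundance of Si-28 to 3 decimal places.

The remaining 96.908% is split between Si-28 (fraction x) and Si-29 (fraction 0.96908 − x).
Substituting: 27.977x + 28.976(0.96908 − x) = 27.15875392
(27.977 − 28.976)x = -0.92130816  ⇒  x = 0.92223, y = 0.04685
Si-28: 92.223%, Si-29: 4.685%.

92.223%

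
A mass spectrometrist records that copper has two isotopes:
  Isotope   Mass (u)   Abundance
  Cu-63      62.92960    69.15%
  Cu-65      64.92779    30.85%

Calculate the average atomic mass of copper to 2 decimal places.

Weight each isotope mass by its fractional abundance: 0.6915 × 62.92960 + 0.3085 × 64.92779
= 43.515818 + 20.030223 = 63.546041 u

63.55 u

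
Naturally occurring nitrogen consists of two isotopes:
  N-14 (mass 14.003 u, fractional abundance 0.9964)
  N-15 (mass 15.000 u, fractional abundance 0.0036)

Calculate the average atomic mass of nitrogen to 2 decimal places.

14.01 u

Weight each isotope mass by its fractional abundance: 0.9964 × 14.003 + 0.0036 × 15.000
= 13.9526 + 0.0540 = 14.0066 u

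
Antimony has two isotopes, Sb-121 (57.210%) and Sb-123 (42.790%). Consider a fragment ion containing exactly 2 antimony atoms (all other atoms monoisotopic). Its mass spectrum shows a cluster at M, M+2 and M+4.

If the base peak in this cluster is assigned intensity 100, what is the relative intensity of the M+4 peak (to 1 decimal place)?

Term probabilities: M 0.3273, M+2 0.4896, M+4 0.1831. Base peak = M+2.
P(M+2) = C(2,1) × 0.57210^1 × 0.42790^1 = 2 × 0.5721 × 0.4279 = 0.489603 (base)
P(M+4) = C(2,2) × 0.57210^0 × 0.42790^2 = 1 × 1.0000 × 0.18309841 = 0.183098
Relative intensity = 0.183098 / 0.489603 × 100 = 37.4

37.4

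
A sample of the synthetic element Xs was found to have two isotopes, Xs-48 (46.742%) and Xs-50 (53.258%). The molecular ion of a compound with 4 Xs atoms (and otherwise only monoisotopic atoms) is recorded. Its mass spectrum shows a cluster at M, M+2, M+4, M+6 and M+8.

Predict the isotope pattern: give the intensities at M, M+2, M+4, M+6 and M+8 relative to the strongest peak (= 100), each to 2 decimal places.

Each Xs atom is independently Xs-48 (p = 0.46742) or Xs-50 (q = 0.53258); the cluster is the binomial expansion (p + q)^4.
P(M) = 0.46742^4 = 0.047734
P(M+2) = 4 × 0.46742^3 × 0.53258^1 = 0.217554
P(M+4) = 6 × 0.46742^2 × 0.53258^2 = 0.371822
P(M+6) = 4 × 0.46742^1 × 0.53258^3 = 0.282437
P(M+8) = 0.53258^4 = 0.080452
The M+4 peak is largest (0.371822); scaling to 100 gives 12.84 : 58.51 : 100.00 : 75.96 : 21.64.

12.84 : 58.51 : 100.00 : 75.96 : 21.64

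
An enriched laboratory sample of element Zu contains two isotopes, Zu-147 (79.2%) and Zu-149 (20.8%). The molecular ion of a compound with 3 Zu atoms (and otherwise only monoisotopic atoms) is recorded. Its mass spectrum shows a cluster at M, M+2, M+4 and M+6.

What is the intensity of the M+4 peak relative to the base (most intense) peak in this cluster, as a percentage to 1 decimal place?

(0.792 + 0.208)^3 gives M 0.4968, M+2 0.3914, M+4 0.1028, M+6 0.0090; the largest is M.
P(M) = C(3,0) × 0.792^3 × 0.208^0 = 1 × 0.49679309 × 1.0000 = 0.496793 (base)
P(M+4) = C(3,2) × 0.792^1 × 0.208^2 = 3 × 0.7920 × 0.043264 = 0.102795
Relative intensity = 0.102795 / 0.496793 × 100 = 20.7

20.7%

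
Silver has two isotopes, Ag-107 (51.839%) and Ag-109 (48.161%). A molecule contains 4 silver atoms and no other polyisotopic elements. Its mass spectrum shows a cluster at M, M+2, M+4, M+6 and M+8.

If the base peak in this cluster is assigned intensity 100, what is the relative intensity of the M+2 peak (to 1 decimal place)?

Binomial terms of (0.51839 + 0.48161)^4: M 0.0722, M+2 0.2684, M+4 0.3740, M+6 0.2316, M+8 0.0538 → M+4 is the base peak.
P(M+4) = C(4,2) × 0.51839^2 × 0.48161^2 = 6 × 0.26872819 × 0.23194819 = 0.373986 (base)
P(M+2) = C(4,1) × 0.51839^3 × 0.48161^1 = 4 × 0.13930601 × 0.48161 = 0.268365
Relative intensity = 0.268365 / 0.373986 × 100 = 71.8

71.8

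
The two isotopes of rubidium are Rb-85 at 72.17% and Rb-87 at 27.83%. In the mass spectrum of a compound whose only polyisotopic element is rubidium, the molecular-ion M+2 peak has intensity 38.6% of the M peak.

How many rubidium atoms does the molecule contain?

1

The M+2/M ratio from n Rb atoms is n · q/p = n · 0.2783/0.7217.
n = 0.386 × 0.7217/0.2783 = 1.00 ≈ 1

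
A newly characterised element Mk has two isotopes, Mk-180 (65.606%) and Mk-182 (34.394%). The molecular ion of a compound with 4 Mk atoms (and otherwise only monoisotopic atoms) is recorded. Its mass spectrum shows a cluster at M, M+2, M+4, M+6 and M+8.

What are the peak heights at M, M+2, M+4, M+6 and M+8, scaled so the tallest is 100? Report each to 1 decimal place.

Each Mk atom is independently Mk-180 (p = 0.65606) or Mk-182 (q = 0.34394); the cluster is the binomial expansion (p + q)^4.
P(M) = 0.65606^4 = 0.185257
P(M+2) = 4 × 0.65606^3 × 0.34394^1 = 0.388484
P(M+4) = 6 × 0.65606^2 × 0.34394^2 = 0.305495
P(M+6) = 4 × 0.65606^1 × 0.34394^3 = 0.106771
P(M+8) = 0.34394^4 = 0.013994
The M+2 peak is largest (0.388484); scaling to 100 gives 47.7 : 100.0 : 78.6 : 27.5 : 3.6.

47.7 : 100.0 : 78.6 : 27.5 : 3.6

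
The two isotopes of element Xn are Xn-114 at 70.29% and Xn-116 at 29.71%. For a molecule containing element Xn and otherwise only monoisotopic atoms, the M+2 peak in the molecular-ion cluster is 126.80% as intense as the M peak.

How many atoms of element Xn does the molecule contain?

3

With n Xn atoms, P(M+2)/P(M) = C(n,1)·p^(n−1)q / p^n = n·q/p = n · 0.2971/0.7029.
n = 1.2680 × 0.7029/0.2971 = 3.00 ≈ 3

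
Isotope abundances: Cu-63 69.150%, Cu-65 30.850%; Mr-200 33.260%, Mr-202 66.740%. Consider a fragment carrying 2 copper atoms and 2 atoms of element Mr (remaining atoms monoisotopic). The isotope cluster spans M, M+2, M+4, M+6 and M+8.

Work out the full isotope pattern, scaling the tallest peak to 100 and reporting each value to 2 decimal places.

12.81 : 62.84 : 100.00 : 56.25 : 10.27

Copper pattern (n=2): 0.47817225 : 0.4266555 : 0.09517225
Element Mr pattern (n=2): 0.11062276 : 0.44395448 : 0.44542276
Convolve the two distributions (both contribute in 2-u steps):
  M: 0.47817225×0.11062276 = 0.052897
  M+2: 0.47817225×0.44395448 + 0.4266555×0.11062276 = 0.259485
  M+4: 0.47817225×0.44542276 + 0.4266555×0.44395448 + 0.09517225×0.11062276 = 0.412933
  M+6: 0.4266555×0.44542276 + 0.09517225×0.44395448 = 0.232294
  M+8: 0.09517225×0.44542276 = 0.042392
Scale to base peak (0.412933) = 100: 12.81 : 62.84 : 100.00 : 56.25 : 10.27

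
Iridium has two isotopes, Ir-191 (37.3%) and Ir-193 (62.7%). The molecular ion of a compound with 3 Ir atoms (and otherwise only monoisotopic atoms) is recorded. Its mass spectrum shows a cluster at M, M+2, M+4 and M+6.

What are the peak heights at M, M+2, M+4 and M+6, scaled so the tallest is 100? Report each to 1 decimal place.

11.8 : 59.5 : 100.0 : 56.0

The 3 Ir atoms are independent, so intensities follow the terms of (0.373 + 0.627)^3.
P(M) = 0.373^3 = 0.051895
P(M+2) = 3 × 0.373^2 × 0.627^1 = 0.261702
P(M+4) = 3 × 0.373^1 × 0.627^2 = 0.439911
P(M+6) = 0.627^3 = 0.246492
The M+4 peak is largest (0.439911); scaling to 100 gives 11.8 : 59.5 : 100.0 : 56.0.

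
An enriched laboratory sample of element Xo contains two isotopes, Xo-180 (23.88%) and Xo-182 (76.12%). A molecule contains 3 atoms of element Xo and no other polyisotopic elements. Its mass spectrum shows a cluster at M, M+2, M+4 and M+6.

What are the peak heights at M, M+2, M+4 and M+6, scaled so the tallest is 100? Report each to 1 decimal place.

3.1 : 29.5 : 94.1 : 100.0

Expanding (0.2388 + 0.7612)^3:
P(M) = 0.2388^3 = 0.013618
P(M+2) = 3 × 0.2388^2 × 0.7612^1 = 0.130223
P(M+4) = 3 × 0.2388^1 × 0.7612^2 = 0.415100
P(M+6) = 0.7612^3 = 0.441059
The M+6 peak is largest (0.441059); scaling to 100 gives 3.1 : 29.5 : 94.1 : 100.0.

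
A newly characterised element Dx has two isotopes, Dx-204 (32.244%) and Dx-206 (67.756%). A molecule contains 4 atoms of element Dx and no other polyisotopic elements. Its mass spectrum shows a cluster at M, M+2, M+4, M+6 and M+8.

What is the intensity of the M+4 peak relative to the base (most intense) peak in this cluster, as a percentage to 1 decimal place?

71.4%

Term probabilities: M 0.0108, M+2 0.0909, M+4 0.2864, M+6 0.4012, M+8 0.2108. Base peak = M+6.
P(M+6) = C(4,3) × 0.32244^1 × 0.67756^3 = 4 × 0.32244 × 0.31105936 = 0.401192 (base)
P(M+4) = C(4,2) × 0.32244^2 × 0.67756^2 = 6 × 0.10396755 × 0.45908755 = 0.286381
Relative intensity = 0.286381 / 0.401192 × 100 = 71.4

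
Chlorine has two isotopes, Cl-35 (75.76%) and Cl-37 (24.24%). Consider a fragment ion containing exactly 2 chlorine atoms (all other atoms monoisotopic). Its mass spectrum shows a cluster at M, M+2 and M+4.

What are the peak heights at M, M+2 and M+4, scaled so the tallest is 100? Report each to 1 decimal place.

100.0 : 64.0 : 10.2

Each Cl atom is independently Cl-35 (p = 0.7576) or Cl-37 (q = 0.2424); the cluster is the binomial expansion (p + q)^2.
P(M) = 0.7576^2 = 0.573958
P(M+2) = 2 × 0.7576^1 × 0.2424^1 = 0.367284
P(M+4) = 0.2424^2 = 0.058758
The M peak is largest (0.573958); scaling to 100 gives 100.0 : 64.0 : 10.2.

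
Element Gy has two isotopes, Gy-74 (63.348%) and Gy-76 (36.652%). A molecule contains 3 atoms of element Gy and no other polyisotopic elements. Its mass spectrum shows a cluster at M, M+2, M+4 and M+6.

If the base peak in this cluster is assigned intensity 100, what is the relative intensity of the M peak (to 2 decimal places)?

57.61

Binomial terms of (0.63348 + 0.36652)^3: M 0.2542, M+2 0.4413, M+4 0.2553, M+6 0.0492 → M+2 is the base peak.
P(M+2) = C(3,1) × 0.63348^2 × 0.36652^1 = 3 × 0.40129691 × 0.36652 = 0.441250 (base)
P(M) = C(3,0) × 0.63348^3 × 0.36652^0 = 1 × 0.25421357 × 1.0000 = 0.254214
Relative intensity = 0.254214 / 0.441250 × 100 = 57.61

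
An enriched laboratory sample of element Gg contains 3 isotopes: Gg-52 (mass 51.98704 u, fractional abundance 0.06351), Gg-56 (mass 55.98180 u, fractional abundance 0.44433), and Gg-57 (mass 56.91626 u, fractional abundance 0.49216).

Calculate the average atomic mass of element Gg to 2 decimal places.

Weight each isotope mass by its fractional abundance: 0.06351 × 51.98704 + 0.44433 × 55.98180 + 0.49216 × 56.91626
= 3.301697 + 24.874393 + 28.011907 = 56.187997 u

56.19 u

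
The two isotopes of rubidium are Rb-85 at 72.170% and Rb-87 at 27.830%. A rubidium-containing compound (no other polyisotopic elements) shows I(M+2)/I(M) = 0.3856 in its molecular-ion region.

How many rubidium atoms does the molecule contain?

With n Rb atoms, P(M+2)/P(M) = C(n,1)·p^(n−1)q / p^n = n·q/p = n · 0.27830/0.72170.
n = 0.3856 × 0.72170/0.27830 = 1.00 ≈ 1

1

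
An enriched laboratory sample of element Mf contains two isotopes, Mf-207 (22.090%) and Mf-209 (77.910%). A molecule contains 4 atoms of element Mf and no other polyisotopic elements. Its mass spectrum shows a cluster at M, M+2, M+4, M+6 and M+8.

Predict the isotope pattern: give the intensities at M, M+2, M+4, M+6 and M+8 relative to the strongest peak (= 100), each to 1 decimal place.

The 4 Mf atoms are independent, so intensities follow the terms of (0.22090 + 0.77910)^4.
P(M) = 0.22090^4 = 0.002381
P(M+2) = 4 × 0.22090^3 × 0.77910^1 = 0.033592
P(M+4) = 6 × 0.22090^2 × 0.77910^2 = 0.177717
P(M+6) = 4 × 0.22090^1 × 0.77910^3 = 0.417864
P(M+8) = 0.77910^4 = 0.368445
The M+6 peak is largest (0.417864); scaling to 100 gives 0.6 : 8.0 : 42.5 : 100.0 : 88.2.

0.6 : 8.0 : 42.5 : 100.0 : 88.2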